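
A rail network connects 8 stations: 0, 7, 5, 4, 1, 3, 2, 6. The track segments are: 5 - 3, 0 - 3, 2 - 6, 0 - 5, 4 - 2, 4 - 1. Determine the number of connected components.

7 is isolated — a component by itself.
Starting from 0 we can reach 0, 3, 5. That is one component of size 3.
Starting from 1 we can reach 1, 2, 4, 6. That is one component of size 4.
Total: 3 components.

3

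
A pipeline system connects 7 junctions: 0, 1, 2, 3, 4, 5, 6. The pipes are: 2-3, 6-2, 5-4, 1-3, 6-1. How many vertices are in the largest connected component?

0 is isolated — a component by itself.
Starting from 4 we can reach 4, 5. That is one component of size 2.
Starting from 1 we can reach 1, 2, 3, 6. That is one component of size 4.
The largest has 4 vertices.

4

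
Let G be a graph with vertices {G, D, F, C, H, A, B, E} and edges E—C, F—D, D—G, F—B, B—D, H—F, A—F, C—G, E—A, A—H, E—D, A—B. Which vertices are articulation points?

Removing F, for instance, still leaves 1 component. No single vertex removal increases the component count — the graph has no articulation points.

none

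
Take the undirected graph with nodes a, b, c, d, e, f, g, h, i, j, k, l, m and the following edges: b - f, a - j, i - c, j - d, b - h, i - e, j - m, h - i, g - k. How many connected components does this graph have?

4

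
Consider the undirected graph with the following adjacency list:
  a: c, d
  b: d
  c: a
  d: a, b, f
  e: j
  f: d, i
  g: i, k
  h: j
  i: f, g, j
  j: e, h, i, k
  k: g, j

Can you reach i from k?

Yes

From k we can reach a, b, c, d, e, f, g, h, i, j, k, which includes i.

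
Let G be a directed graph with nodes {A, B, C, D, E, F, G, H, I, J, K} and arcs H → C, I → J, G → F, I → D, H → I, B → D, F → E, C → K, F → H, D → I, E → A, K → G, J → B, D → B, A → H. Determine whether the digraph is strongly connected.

There is no directed path from I to K, so the graph is not strongly connected.

No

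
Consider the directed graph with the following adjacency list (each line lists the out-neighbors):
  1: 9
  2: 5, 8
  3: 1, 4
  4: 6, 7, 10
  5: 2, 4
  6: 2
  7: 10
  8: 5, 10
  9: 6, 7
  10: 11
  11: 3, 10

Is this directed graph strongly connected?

Yes

From 7 we can reach every vertex (1, 2, 3, 4, 5, 6, 7, 8, 9, 10, 11), and every vertex can reach 7 (1, 2, 3, 4, 5, 6, 7, 8, 9, 10, 11). So the whole graph is one strongly connected component.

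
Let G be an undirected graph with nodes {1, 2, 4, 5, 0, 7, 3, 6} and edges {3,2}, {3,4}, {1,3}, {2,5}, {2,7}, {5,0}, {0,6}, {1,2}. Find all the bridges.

0-5, 0-6, 2-5, 2-7, 3-4

The edges on the cycle 1-3-2-1 are not bridges since each lies on that cycle.
But removing 5–0 disconnects 5 from 0; removing 3–4 disconnects 3 from 4; removing 2–5 disconnects 2 from 5; removing 2–7 disconnects 2 from 7 — these are bridges.
In total 5 edges are bridges.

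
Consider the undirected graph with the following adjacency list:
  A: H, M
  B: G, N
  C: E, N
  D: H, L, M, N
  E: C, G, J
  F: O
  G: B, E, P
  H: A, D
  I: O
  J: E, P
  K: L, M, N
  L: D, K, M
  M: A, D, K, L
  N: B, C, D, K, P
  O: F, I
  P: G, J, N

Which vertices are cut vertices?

Removing N increases the component count from 2 to 3, so N is a cut vertex.
Removing O increases the component count from 2 to 3, so O is a cut vertex.
By contrast removing I leaves 2 components; it is not a cut vertex. No other vertex is a cut vertex either.

N, O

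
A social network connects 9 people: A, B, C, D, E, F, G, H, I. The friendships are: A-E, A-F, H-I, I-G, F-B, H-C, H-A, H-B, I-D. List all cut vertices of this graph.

A, H, I

Removing A increases the component count from 1 to 2, so A is a cut vertex.
Removing H increases the component count from 1 to 3, so H is a cut vertex.
Removing I increases the component count from 1 to 3, so I is a cut vertex.
By contrast removing D leaves 1 component; it is not a cut vertex. No other vertex is a cut vertex either.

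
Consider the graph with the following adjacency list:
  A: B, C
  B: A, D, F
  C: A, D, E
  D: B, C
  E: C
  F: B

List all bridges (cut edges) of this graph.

The edges on the cycle B-A-C-D-B are not bridges since each lies on that cycle.
But removing B-F disconnects B from F; removing E-C disconnects E from C — these are bridges.

B-F, C-E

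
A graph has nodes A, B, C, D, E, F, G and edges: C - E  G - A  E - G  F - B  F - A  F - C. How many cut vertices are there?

1

Removing F increases the component count from 2 to 3, so F is a cut vertex.
By contrast removing C leaves 2 components; it is not a cut vertex. No other vertex is a cut vertex either.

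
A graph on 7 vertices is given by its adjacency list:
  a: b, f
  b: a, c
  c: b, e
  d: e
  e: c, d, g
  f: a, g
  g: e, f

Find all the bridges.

d-e

The edges on the cycle g-e-c-b-a-f-g are not bridges since each lies on that cycle.
But removing e-d disconnects e from d — this is a bridge.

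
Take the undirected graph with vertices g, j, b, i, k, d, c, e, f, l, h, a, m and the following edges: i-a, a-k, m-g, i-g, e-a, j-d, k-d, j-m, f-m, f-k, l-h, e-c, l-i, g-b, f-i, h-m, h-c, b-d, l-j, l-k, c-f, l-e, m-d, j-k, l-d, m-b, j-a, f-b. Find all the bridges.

The edges on the cycle l-h-c-f-b-g-i-l are not bridges since each lies on that cycle.
Every edge lies on some cycle, so there are no bridges.

none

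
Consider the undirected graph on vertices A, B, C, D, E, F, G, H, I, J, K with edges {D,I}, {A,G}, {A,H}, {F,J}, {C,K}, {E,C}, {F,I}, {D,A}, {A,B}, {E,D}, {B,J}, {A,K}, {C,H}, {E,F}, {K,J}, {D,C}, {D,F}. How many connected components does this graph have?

Starting from A we can reach A, B, C, D, E, F, G, H, I, J, K. That is one component of size 11.
Total: 1 component.

1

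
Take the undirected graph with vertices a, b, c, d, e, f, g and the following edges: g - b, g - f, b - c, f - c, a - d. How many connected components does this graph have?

3

e is isolated — a component by itself.
Starting from a we can reach a, d. That is one component of size 2.
Starting from b we can reach b, c, f, g. That is one component of size 4.
Total: 3 components.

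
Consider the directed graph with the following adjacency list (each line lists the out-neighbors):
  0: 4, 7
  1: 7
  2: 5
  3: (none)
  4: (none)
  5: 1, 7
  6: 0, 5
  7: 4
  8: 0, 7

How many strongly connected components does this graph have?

9

{1} is an SCC by itself.
{5} is an SCC by itself.
{7} is an SCC by itself.
{4} is an SCC by itself.
{2} is an SCC by itself.
(and 4 more singleton SCCs)
That gives 9 strongly connected components.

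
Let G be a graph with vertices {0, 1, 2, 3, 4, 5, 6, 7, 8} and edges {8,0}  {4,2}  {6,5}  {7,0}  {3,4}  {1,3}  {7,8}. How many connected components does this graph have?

3

Starting from 5 we can reach 5, 6. That is one component of size 2.
Starting from 0 we can reach 0, 7, 8. That is one component of size 3.
Starting from 1 we can reach 1, 2, 3, 4. That is one component of size 4.
Total: 3 components.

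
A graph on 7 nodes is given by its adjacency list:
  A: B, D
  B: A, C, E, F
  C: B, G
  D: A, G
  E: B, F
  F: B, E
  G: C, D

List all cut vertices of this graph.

B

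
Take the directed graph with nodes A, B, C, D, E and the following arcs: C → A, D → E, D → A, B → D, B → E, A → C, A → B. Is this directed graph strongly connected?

There is no directed path from E to D, so the graph is not strongly connected.

No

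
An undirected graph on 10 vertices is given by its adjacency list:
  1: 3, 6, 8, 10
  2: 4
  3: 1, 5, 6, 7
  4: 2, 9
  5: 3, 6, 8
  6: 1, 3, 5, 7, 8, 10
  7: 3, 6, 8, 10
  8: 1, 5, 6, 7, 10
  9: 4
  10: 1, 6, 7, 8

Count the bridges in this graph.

2

The edges on the cycle 7-8-5-3-7 are not bridges since each lies on that cycle.
But removing 4-2 disconnects 4 from 2; removing 4-9 disconnects 4 from 9 — these are bridges.
That makes 2 bridges.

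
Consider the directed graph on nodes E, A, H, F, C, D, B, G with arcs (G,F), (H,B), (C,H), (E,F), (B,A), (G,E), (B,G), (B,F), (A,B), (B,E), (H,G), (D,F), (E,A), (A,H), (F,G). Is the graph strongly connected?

No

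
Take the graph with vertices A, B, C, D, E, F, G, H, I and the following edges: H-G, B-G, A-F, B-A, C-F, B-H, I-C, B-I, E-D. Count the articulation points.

1

Removing B increases the component count from 2 to 3, so B is a cut vertex.
By contrast removing H leaves 2 components; it is not a cut vertex. No other vertex is a cut vertex either.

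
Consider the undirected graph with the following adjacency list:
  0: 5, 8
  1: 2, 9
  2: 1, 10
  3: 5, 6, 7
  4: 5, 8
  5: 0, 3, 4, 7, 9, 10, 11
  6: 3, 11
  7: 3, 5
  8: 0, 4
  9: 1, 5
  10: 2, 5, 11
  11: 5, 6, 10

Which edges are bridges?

The edges on the cycle 5-4-8-0-5 are not bridges since each lies on that cycle.
Every edge lies on some cycle, so there are no bridges.

none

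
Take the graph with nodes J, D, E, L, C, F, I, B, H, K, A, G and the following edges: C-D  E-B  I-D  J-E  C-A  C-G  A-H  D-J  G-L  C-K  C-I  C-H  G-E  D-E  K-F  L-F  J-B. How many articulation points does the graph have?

1

Removing C increases the component count from 1 to 2, so C is a cut vertex.
By contrast removing L leaves 1 component; it is not a cut vertex. No other vertex is a cut vertex either.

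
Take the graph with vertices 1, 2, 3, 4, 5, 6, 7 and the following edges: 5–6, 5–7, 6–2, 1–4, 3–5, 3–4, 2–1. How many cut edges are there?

1

The edges on the cycle 3-5-6-2-1-4-3 are not bridges since each lies on that cycle.
But removing 5–7 disconnects 5 from 7 — this is a bridge.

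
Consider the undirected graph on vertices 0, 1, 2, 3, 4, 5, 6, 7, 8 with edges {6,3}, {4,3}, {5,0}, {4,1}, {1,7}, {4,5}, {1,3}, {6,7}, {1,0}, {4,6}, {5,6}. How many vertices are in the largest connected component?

7

8 is isolated — a component by itself.
2 is isolated — a component by itself.
Starting from 0 we can reach 0, 1, 3, 4, 5, 6, 7. That is one component of size 7.
The largest has 7 vertices.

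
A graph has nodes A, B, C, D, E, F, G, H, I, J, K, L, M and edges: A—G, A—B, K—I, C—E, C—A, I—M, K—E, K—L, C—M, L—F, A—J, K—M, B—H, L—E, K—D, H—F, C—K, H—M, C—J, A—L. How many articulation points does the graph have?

2

Removing A increases the component count from 1 to 2, so A is a cut vertex.
Removing K increases the component count from 1 to 2, so K is a cut vertex.
By contrast removing F leaves 1 component; it is not a cut vertex. No other vertex is a cut vertex either.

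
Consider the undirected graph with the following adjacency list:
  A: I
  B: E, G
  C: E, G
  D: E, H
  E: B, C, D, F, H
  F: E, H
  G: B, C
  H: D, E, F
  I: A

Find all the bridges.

The edges on the cycle E-C-G-B-E are not bridges since each lies on that cycle.
But removing I-A disconnects I from A — this is a bridge.

A-I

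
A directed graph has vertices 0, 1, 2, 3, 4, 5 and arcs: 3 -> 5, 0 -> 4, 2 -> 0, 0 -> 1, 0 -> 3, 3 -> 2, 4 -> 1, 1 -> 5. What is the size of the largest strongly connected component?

3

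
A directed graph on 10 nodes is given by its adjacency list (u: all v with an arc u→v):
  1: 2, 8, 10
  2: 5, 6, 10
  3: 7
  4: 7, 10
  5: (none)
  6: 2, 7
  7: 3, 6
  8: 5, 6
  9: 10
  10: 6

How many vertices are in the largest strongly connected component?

5

{2, 3, 6, 7, 10} are all mutually reachable — one SCC of size 5.
{9} is an SCC by itself.
{5} is an SCC by itself.
{1} is an SCC by itself.
{4} is an SCC by itself.
(and 1 more singleton SCC)
The largest has 5 vertices.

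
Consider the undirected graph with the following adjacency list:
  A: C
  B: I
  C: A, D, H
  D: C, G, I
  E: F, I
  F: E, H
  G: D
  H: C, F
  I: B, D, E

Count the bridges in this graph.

The edges on the cycle D-I-E-F-H-C-D are not bridges since each lies on that cycle.
But removing D-G disconnects D from G; removing C-A disconnects C from A; removing B-I disconnects B from I — these are bridges.
That makes 3 bridges.

3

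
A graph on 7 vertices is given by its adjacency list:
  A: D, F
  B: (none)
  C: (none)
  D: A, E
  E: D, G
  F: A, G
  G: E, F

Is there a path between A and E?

Yes

From A we can reach A, D, E, F, G, which includes E.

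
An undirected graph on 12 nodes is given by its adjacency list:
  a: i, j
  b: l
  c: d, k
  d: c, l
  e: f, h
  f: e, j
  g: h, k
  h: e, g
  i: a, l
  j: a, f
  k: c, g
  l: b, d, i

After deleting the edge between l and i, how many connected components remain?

l and i are still connected via l-d-c-k-g-h-e-f-j-a-i, so the component count stays at 1.

1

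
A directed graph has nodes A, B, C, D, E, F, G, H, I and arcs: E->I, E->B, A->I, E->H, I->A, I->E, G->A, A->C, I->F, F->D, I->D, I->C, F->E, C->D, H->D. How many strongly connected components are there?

{A, E, F, I} are all mutually reachable — one SCC of size 4.
{G} is an SCC by itself.
{C} is an SCC by itself.
{B} is an SCC by itself.
{H} is an SCC by itself.
(and 1 more singleton SCC)
That gives 6 strongly connected components.

6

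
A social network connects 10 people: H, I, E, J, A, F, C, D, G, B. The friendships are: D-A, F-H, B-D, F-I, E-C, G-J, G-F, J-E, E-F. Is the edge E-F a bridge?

No

After removing E-F, the path E-J-G-F still connects them, so the edge is not a bridge.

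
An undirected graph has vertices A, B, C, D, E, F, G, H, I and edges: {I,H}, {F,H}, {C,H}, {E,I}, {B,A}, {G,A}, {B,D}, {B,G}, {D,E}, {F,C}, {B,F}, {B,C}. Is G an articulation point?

Deleting G leaves 1 component (was 1) (its neighbors A, B remain connected to each other), so G is not a cut vertex.

No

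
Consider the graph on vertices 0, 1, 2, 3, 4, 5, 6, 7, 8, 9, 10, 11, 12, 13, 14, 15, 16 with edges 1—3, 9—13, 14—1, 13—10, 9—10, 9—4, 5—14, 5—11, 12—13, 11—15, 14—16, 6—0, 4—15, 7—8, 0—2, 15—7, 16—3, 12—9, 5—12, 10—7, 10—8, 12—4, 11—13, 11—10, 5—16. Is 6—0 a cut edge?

Removing 6—0 leaves no path between 6 and 0: the component count goes from 2 to 3. So it is a bridge.

Yes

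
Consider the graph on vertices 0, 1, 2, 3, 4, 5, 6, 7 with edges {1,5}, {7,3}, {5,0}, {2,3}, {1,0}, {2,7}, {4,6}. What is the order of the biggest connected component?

Starting from 4 we can reach 4, 6. That is one component of size 2.
Starting from 0 we can reach 0, 1, 5. That is one component of size 3.
Starting from 2 we can reach 2, 3, 7. That is one component of size 3.
The largest has 3 vertices.

3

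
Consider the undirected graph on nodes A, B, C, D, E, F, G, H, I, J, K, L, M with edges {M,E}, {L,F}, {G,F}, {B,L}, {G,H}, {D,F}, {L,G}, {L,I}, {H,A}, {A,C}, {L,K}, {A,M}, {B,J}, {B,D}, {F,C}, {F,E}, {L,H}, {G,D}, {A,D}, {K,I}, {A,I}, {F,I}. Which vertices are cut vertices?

Removing B increases the component count from 1 to 2, so B is a cut vertex.
By contrast removing L leaves 1 component; it is not a cut vertex. No other vertex is a cut vertex either.

B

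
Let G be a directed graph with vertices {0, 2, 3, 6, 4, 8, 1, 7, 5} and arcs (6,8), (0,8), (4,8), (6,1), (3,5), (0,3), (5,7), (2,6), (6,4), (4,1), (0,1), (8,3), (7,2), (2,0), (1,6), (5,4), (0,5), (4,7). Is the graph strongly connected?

Yes

From 3 we can reach every vertex (0, 1, 2, 3, 4, 5, 6, 7, 8), and every vertex can reach 3 (0, 1, 2, 3, 4, 5, 6, 7, 8). So the whole graph is one strongly connected component.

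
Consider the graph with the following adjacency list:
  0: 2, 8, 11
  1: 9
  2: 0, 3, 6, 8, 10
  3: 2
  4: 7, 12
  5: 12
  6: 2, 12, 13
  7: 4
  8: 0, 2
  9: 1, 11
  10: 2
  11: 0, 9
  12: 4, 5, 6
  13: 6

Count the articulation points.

7

Removing 0 increases the component count from 1 to 2, so 0 is a cut vertex.
Removing 2 increases the component count from 1 to 4, so 2 is a cut vertex.
Removing 4 increases the component count from 1 to 2, so 4 is a cut vertex.
Likewise 6, 9, 11, 12 are cut vertices.
By contrast removing 1 leaves 1 component; it is not a cut vertex. No other vertex is a cut vertex either.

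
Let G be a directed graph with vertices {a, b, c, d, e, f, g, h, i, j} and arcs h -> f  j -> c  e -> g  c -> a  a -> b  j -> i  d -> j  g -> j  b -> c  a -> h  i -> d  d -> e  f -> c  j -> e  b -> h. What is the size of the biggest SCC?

{a, b, c, f, h} are all mutually reachable — one SCC of size 5.
{d, e, g, i, j} are all mutually reachable — one SCC of size 5.
The largest has 5 vertices.

5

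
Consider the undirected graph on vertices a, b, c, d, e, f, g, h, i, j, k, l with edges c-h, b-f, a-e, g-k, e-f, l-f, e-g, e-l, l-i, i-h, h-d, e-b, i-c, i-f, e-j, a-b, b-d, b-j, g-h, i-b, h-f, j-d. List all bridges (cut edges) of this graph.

g-k

The edges on the cycle e-l-i-c-h-g-e are not bridges since each lies on that cycle.
But removing k-g disconnects k from g — this is a bridge.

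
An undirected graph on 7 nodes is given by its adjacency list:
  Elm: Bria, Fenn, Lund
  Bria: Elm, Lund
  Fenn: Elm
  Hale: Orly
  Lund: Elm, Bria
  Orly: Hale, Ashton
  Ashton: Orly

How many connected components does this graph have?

Starting from Hale we can reach Hale, Orly, Ashton. That is one component of size 3.
Starting from Elm we can reach Elm, Bria, Fenn, Lund. That is one component of size 4.
Total: 2 components.

2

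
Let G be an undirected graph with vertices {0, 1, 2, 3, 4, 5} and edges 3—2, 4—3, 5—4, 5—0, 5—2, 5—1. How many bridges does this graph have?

2

The edges on the cycle 5-4-3-2-5 are not bridges since each lies on that cycle.
But removing 5—0 disconnects 5 from 0; removing 5—1 disconnects 5 from 1 — these are bridges.
That makes 2 bridges.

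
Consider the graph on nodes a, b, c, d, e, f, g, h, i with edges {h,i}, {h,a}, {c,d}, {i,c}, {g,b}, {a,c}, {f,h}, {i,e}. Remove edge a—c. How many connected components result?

2

a and c are still connected via a-h-i-c, so the component count stays at 2.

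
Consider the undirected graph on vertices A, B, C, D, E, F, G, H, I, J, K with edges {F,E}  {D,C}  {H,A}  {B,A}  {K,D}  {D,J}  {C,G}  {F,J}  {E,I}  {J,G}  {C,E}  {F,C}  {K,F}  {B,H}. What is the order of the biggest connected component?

8

Starting from A we can reach A, B, H. That is one component of size 3.
Starting from C we can reach C, D, E, F, G, I, J, K. That is one component of size 8.
The largest has 8 vertices.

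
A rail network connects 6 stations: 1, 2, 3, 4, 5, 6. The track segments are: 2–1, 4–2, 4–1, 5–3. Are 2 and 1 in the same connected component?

From 2 we can reach 1, 2, 4, which includes 1.

Yes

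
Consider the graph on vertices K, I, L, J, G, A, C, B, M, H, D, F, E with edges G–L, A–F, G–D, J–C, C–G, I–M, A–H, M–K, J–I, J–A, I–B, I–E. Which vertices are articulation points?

A, C, G, I, J, M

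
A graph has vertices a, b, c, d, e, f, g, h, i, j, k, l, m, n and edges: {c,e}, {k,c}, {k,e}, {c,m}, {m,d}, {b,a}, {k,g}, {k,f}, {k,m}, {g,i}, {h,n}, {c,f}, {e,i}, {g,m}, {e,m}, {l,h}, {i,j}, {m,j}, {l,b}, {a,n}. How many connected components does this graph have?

2

Starting from a we can reach a, b, h, l, n. That is one component of size 5.
Starting from c we can reach c, d, e, f, g, i, j, k, m. That is one component of size 9.
Total: 2 components.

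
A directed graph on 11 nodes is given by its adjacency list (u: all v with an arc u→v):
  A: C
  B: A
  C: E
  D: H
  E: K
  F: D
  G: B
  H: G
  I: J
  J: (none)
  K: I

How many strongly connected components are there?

11

{A} is an SCC by itself.
{E} is an SCC by itself.
{C} is an SCC by itself.
{G} is an SCC by itself.
{I} is an SCC by itself.
(and 6 more singleton SCCs)
That gives 11 strongly connected components.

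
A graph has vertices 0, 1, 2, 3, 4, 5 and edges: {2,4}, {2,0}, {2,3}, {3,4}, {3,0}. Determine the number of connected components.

3

5 is isolated — a component by itself.
1 is isolated — a component by itself.
Starting from 0 we can reach 0, 2, 3, 4. That is one component of size 4.
Total: 3 components.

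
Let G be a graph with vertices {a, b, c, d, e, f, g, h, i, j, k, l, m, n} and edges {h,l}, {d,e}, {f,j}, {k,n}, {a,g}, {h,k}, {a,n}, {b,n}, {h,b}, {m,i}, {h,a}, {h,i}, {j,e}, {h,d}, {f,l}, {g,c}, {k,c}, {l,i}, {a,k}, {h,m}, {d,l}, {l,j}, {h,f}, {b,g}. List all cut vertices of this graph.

h

Removing h increases the component count from 1 to 2, so h is a cut vertex.
By contrast removing e leaves 1 component; it is not a cut vertex. No other vertex is a cut vertex either.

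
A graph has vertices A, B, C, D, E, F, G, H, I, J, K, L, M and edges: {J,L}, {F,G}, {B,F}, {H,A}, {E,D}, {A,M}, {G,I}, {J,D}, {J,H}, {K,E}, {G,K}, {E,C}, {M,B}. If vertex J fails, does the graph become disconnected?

Yes

Deleting J raises the number of components from 1 to 2, so J is a cut vertex.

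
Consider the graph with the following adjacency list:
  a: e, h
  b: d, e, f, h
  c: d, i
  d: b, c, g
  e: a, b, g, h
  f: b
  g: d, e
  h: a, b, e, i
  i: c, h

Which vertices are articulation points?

b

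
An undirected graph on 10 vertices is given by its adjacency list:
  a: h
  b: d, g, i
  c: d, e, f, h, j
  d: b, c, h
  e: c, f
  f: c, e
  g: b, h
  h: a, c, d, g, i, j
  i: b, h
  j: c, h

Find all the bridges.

a-h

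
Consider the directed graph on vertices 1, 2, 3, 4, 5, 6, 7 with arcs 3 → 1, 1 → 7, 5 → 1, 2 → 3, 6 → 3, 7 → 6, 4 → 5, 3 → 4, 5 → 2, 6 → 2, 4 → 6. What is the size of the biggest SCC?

7

{1, 2, 3, 4, 5, 6, 7} are all mutually reachable — one SCC of size 7.
The largest has 7 vertices.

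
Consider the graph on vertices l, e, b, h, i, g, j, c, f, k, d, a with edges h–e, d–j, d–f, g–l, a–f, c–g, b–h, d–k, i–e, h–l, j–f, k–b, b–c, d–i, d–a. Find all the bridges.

none

The edges on the cycle b-c-g-l-h-b are not bridges since each lies on that cycle.
Every edge lies on some cycle, so there are no bridges.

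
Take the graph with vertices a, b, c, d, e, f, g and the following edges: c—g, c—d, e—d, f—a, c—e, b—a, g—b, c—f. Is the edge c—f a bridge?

After removing c—f, the path c-g-b-a-f still connects them, so the edge is not a bridge.

No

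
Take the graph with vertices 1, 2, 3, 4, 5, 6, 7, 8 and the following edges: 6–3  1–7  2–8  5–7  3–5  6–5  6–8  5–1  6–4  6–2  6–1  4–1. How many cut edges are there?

The edges on the cycle 6-2-8-6 are not bridges since each lies on that cycle.
Every edge lies on some cycle, so there are no bridges.

0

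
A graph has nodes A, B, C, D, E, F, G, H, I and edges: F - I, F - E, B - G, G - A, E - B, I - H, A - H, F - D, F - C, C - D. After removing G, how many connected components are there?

1

With G gone, the remaining components are: {A, B, C, D, E, F, H, I}.
That is 1 component.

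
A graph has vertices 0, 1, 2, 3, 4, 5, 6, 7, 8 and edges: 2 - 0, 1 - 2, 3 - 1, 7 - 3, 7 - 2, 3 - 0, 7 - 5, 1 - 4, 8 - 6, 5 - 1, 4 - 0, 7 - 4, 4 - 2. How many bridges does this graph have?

1

The edges on the cycle 7-3-1-2-4-7 are not bridges since each lies on that cycle.
But removing 6 - 8 disconnects 6 from 8 — this is a bridge.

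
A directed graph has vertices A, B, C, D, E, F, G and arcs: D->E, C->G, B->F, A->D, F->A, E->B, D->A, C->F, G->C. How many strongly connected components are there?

{A, B, D, E, F} are all mutually reachable — one SCC of size 5.
{C, G} are all mutually reachable — one SCC of size 2.
That gives 2 strongly connected components.

2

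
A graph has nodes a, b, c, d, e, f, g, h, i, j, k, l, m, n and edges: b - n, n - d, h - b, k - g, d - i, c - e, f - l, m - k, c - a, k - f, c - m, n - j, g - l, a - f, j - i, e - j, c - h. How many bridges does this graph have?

The edges on the cycle k-g-l-f-k are not bridges since each lies on that cycle.
Every edge lies on some cycle, so there are no bridges.

0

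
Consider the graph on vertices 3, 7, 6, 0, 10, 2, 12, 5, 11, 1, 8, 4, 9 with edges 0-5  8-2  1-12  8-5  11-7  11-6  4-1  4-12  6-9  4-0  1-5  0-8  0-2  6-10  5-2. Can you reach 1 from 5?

Yes

From 5 we can reach 0, 1, 2, 4, 5, 8, 12, which includes 1.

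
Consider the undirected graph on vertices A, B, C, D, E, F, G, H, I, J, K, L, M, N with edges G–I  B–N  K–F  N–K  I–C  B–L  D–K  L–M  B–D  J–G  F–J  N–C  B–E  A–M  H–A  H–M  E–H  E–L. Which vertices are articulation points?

Removing B increases the component count from 1 to 2, so B is a cut vertex.
By contrast removing H leaves 1 component; it is not a cut vertex. No other vertex is a cut vertex either.

B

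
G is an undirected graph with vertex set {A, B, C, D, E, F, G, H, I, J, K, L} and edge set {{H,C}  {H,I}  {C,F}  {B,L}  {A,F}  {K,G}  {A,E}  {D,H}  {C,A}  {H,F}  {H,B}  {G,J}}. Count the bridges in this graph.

The edges on the cycle H-C-A-F-H are not bridges since each lies on that cycle.
But removing K-G disconnects K from G; removing H-I disconnects H from I; removing L-B disconnects L from B; removing H-D disconnects H from D — these are bridges.
In total 7 edges are bridges.

7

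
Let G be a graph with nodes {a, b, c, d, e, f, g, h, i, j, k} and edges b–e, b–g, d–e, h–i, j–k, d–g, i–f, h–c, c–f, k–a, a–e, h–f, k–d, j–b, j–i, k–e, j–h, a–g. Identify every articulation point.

j

Removing j increases the component count from 1 to 2, so j is a cut vertex.
By contrast removing k leaves 1 component; it is not a cut vertex. No other vertex is a cut vertex either.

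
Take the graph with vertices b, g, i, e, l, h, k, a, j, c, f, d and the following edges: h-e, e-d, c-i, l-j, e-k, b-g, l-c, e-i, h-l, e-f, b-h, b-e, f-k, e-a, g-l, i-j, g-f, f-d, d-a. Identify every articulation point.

none

Removing h, for instance, still leaves 1 component. No single vertex removal increases the component count — the graph has no articulation points.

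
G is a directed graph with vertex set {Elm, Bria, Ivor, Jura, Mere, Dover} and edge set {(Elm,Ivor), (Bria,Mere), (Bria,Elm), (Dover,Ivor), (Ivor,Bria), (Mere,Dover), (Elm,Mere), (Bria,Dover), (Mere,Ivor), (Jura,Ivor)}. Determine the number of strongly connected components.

{Elm, Bria, Ivor, Mere, Dover} are all mutually reachable — one SCC of size 5.
{Jura} is an SCC by itself.
That gives 2 strongly connected components.

2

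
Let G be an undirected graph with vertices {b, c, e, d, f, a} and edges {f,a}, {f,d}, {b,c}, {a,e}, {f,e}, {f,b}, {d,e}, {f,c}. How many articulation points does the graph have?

Removing f increases the component count from 1 to 2, so f is a cut vertex.
By contrast removing a leaves 1 component; it is not a cut vertex. No other vertex is a cut vertex either.

1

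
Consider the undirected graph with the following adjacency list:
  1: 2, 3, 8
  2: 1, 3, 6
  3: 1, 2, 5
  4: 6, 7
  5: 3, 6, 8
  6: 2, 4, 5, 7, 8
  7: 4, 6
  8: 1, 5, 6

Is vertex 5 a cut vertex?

No

Deleting 5 leaves 1 component (was 1) (its neighbors 3, 6, 8 remain connected to each other), so 5 is not a cut vertex.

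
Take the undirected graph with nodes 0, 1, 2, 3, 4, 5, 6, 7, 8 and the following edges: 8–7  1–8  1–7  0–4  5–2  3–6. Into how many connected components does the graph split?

4

Starting from 2 we can reach 2, 5. That is one component of size 2.
Starting from 0 we can reach 0, 4. That is one component of size 2.
Starting from 3 we can reach 3, 6. That is one component of size 2.
Starting from 1 we can reach 1, 7, 8. That is one component of size 3.
Total: 4 components.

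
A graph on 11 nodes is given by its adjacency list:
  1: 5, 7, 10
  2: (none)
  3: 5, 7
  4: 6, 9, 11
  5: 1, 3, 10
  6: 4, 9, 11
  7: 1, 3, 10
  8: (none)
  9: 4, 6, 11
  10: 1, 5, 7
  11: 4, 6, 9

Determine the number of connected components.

4

8 is isolated — a component by itself.
2 is isolated — a component by itself.
Starting from 4 we can reach 4, 6, 9, 11. That is one component of size 4.
Starting from 1 we can reach 1, 3, 5, 7, 10. That is one component of size 5.
Total: 4 components.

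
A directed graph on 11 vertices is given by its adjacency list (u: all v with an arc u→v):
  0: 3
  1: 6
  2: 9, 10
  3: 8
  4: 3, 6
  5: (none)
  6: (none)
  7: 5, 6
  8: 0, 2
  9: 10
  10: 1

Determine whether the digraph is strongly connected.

No

There is no directed path from 8 to 4, so the graph is not strongly connected.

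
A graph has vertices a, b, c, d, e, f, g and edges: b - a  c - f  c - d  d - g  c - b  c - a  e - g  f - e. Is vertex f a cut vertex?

No

Deleting f leaves 1 component (was 1) (its neighbors c, e remain connected to each other), so f is not a cut vertex.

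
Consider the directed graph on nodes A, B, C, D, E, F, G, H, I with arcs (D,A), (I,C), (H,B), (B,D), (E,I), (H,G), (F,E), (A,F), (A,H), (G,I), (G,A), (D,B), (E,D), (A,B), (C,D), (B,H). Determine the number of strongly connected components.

1

{A, B, C, D, E, F, G, H, I} are all mutually reachable — one SCC of size 9.
That gives 1 strongly connected component.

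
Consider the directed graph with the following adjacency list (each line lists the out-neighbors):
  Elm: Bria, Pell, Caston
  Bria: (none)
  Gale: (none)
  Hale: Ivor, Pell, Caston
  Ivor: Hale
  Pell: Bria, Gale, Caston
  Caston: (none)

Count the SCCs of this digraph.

6

{Hale, Ivor} are all mutually reachable — one SCC of size 2.
{Caston} is an SCC by itself.
{Bria} is an SCC by itself.
{Gale} is an SCC by itself.
{Elm} is an SCC by itself.
(and 1 more singleton SCC)
That gives 6 strongly connected components.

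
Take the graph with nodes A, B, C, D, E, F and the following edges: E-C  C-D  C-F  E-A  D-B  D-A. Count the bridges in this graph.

2

The edges on the cycle E-C-D-A-E are not bridges since each lies on that cycle.
But removing D-B disconnects D from B; removing C-F disconnects C from F — these are bridges.
That makes 2 bridges.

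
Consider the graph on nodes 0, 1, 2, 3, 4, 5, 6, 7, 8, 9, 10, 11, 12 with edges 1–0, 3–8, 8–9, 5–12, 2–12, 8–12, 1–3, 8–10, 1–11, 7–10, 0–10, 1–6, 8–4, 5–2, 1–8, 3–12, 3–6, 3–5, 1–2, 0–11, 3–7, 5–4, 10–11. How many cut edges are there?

1

The edges on the cycle 1-3-8-1 are not bridges since each lies on that cycle.
But removing 9–8 disconnects 9 from 8 — this is a bridge.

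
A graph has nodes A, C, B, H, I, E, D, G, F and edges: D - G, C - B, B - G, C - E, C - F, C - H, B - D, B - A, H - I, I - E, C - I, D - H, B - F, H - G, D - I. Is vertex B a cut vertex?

Deleting B raises the number of components from 1 to 2, so B is a cut vertex.

Yes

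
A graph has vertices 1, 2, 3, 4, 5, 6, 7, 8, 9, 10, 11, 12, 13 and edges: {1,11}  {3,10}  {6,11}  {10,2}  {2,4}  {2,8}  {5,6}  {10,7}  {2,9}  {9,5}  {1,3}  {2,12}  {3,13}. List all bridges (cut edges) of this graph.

10-7, 12-2, 13-3, 2-4, 2-8

The edges on the cycle 1-3-10-2-9-5-6-11-1 are not bridges since each lies on that cycle.
But removing 8–2 disconnects 8 from 2; removing 3–13 disconnects 3 from 13; removing 4–2 disconnects 4 from 2; removing 10–7 disconnects 10 from 7 — these are bridges.
In total 5 edges are bridges.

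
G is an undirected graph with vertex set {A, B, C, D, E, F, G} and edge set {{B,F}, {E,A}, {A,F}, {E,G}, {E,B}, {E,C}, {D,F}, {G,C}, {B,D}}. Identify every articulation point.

Removing E increases the component count from 1 to 2, so E is a cut vertex.
By contrast removing B leaves 1 component; it is not a cut vertex. No other vertex is a cut vertex either.

E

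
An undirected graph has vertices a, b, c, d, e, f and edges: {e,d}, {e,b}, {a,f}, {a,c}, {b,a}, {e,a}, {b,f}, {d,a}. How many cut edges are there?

The edges on the cycle e-d-a-b-e are not bridges since each lies on that cycle.
But removing c - a disconnects c from a — this is a bridge.

1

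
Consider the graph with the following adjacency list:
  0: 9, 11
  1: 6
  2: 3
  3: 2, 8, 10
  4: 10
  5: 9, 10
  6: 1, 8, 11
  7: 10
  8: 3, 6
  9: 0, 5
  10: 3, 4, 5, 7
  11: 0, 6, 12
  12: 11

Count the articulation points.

4

Removing 3 increases the component count from 1 to 2, so 3 is a cut vertex.
Removing 6 increases the component count from 1 to 2, so 6 is a cut vertex.
Removing 10 increases the component count from 1 to 3, so 10 is a cut vertex.
Likewise 11 is a cut vertex.
By contrast removing 4 leaves 1 component; it is not a cut vertex. No other vertex is a cut vertex either.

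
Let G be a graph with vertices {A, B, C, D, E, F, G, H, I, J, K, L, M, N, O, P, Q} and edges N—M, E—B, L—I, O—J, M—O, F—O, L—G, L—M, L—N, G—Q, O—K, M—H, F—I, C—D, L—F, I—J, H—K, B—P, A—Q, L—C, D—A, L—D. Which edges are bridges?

B-E, B-P

The edges on the cycle L-C-D-L are not bridges since each lies on that cycle.
But removing E—B disconnects E from B; removing P—B disconnects P from B — these are bridges.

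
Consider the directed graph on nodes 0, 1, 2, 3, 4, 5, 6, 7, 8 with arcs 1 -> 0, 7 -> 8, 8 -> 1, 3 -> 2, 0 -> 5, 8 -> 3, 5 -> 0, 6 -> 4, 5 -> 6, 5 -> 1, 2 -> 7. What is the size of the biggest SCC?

4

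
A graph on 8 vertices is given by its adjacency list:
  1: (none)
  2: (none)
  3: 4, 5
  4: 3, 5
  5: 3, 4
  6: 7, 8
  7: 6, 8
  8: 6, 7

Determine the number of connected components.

4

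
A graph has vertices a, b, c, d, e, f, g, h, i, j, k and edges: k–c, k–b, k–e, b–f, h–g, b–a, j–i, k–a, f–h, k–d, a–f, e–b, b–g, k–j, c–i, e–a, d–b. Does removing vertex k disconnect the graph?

Deleting k raises the number of components from 1 to 2, so k is a cut vertex.

Yes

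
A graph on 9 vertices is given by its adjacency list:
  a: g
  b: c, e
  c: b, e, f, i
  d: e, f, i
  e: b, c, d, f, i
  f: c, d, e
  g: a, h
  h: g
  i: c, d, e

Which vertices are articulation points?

Removing g increases the component count from 2 to 3, so g is a cut vertex.
By contrast removing h leaves 2 components; it is not a cut vertex. No other vertex is a cut vertex either.

g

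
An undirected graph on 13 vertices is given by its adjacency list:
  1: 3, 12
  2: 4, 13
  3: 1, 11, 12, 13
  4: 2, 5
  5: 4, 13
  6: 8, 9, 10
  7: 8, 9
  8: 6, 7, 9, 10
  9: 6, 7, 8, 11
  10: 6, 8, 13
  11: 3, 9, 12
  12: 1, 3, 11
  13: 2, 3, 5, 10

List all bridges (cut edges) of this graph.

none

The edges on the cycle 10-6-8-10 are not bridges since each lies on that cycle.
Every edge lies on some cycle, so there are no bridges.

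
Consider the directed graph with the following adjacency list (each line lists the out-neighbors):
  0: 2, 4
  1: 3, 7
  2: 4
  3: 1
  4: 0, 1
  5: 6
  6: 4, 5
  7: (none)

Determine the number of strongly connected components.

{0, 2, 4} are all mutually reachable — one SCC of size 3.
{5, 6} are all mutually reachable — one SCC of size 2.
{1, 3} are all mutually reachable — one SCC of size 2.
{7} is an SCC by itself.
That gives 4 strongly connected components.

4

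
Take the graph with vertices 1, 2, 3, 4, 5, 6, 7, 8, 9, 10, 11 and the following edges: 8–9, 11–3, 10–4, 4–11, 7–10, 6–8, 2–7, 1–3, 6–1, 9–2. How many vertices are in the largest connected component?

5 is isolated — a component by itself.
Starting from 1 we can reach 1, 2, 3, 4, 6, 7, 8, 9, 10, 11. That is one component of size 10.
The largest has 10 vertices.

10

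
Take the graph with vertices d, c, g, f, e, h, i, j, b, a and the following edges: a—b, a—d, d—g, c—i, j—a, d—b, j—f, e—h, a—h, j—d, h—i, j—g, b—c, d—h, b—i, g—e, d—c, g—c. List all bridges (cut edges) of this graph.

The edges on the cycle d-b-i-c-d are not bridges since each lies on that cycle.
But removing j—f disconnects j from f — this is a bridge.

f-j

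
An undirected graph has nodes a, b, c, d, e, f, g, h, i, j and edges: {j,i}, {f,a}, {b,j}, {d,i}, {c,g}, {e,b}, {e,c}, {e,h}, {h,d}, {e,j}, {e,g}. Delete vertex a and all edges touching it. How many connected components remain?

With a gone, the remaining components are: {f}; {b, c, d, e, g, h, i, j}.
That is 2 components.

2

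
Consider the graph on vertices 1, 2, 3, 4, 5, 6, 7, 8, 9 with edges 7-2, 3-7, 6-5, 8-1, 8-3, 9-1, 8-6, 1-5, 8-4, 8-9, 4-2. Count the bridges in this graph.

0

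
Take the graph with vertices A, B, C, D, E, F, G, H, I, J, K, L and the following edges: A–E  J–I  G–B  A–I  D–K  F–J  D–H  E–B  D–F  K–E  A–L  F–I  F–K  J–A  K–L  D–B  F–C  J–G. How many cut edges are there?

2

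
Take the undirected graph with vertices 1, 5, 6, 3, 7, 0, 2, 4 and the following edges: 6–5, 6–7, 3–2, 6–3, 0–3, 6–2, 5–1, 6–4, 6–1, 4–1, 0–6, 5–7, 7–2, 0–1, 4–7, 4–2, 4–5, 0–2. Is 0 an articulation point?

Deleting 0 leaves 1 component (was 1) (its neighbors 1, 2, 3, 6 remain connected to each other), so 0 is not a cut vertex.

No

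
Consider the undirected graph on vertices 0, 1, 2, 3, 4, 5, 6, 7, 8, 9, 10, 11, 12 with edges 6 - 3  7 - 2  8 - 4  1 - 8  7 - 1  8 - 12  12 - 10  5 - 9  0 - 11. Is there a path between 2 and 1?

Yes

From 2 we can reach 1, 2, 4, 7, 8, 10, 12, which includes 1.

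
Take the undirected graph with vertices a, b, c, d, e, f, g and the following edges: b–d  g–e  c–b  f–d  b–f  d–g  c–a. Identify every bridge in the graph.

a-c, b-c, d-g, e-g

The edges on the cycle b-f-d-b are not bridges since each lies on that cycle.
But removing g–d disconnects g from d; removing a–c disconnects a from c; removing g–e disconnects g from e; removing b–c disconnects b from c — these are bridges.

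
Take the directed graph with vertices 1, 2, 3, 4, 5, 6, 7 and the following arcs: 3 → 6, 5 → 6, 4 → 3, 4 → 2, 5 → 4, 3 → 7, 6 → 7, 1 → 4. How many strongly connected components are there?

{6} is an SCC by itself.
{2} is an SCC by itself.
{3} is an SCC by itself.
{1} is an SCC by itself.
{5} is an SCC by itself.
(and 2 more singleton SCCs)
That gives 7 strongly connected components.

7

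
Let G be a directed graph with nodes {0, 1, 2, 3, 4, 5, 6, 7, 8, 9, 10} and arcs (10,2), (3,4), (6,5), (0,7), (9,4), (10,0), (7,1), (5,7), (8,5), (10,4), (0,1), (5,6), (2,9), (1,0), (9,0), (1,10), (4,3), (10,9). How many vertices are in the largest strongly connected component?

6

{0, 1, 2, 7, 9, 10} are all mutually reachable — one SCC of size 6.
{5, 6} are all mutually reachable — one SCC of size 2.
{3, 4} are all mutually reachable — one SCC of size 2.
{8} is an SCC by itself.
The largest has 6 vertices.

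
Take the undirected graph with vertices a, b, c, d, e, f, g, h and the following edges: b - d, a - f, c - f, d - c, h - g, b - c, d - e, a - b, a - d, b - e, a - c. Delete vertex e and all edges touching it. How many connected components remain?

2

With e gone, the remaining components are: {g, h}; {a, b, c, d, f}.
That is 2 components.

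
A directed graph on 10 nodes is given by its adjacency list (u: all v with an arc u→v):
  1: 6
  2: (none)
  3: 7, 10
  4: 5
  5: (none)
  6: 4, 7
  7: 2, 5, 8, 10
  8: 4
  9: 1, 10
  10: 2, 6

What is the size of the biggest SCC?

{6, 7, 10} are all mutually reachable — one SCC of size 3.
{5} is an SCC by itself.
{4} is an SCC by itself.
{3} is an SCC by itself.
{2} is an SCC by itself.
(and 3 more singleton SCCs)
The largest has 3 vertices.

3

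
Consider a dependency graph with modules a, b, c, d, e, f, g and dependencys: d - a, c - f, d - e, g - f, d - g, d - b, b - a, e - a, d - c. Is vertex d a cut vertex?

Yes

Deleting d raises the number of components from 1 to 2, so d is a cut vertex.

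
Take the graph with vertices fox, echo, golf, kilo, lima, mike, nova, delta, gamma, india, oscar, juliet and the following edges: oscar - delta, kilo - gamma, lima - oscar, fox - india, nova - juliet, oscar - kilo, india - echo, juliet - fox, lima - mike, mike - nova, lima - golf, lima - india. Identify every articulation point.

kilo, lima, india, oscar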